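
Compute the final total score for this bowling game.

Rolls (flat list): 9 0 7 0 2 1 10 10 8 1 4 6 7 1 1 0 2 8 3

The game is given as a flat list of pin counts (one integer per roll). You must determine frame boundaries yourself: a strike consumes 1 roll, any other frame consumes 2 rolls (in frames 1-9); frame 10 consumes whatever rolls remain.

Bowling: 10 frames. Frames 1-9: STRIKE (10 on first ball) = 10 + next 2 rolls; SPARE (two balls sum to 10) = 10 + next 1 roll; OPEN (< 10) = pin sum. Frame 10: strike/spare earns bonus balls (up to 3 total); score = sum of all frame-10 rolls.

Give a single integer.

Frame 1: OPEN (9+0=9). Cumulative: 9
Frame 2: OPEN (7+0=7). Cumulative: 16
Frame 3: OPEN (2+1=3). Cumulative: 19
Frame 4: STRIKE. 10 + next two rolls (10+8) = 28. Cumulative: 47
Frame 5: STRIKE. 10 + next two rolls (8+1) = 19. Cumulative: 66
Frame 6: OPEN (8+1=9). Cumulative: 75
Frame 7: SPARE (4+6=10). 10 + next roll (7) = 17. Cumulative: 92
Frame 8: OPEN (7+1=8). Cumulative: 100
Frame 9: OPEN (1+0=1). Cumulative: 101
Frame 10: SPARE. Sum of all frame-10 rolls (2+8+3) = 13. Cumulative: 114

Answer: 114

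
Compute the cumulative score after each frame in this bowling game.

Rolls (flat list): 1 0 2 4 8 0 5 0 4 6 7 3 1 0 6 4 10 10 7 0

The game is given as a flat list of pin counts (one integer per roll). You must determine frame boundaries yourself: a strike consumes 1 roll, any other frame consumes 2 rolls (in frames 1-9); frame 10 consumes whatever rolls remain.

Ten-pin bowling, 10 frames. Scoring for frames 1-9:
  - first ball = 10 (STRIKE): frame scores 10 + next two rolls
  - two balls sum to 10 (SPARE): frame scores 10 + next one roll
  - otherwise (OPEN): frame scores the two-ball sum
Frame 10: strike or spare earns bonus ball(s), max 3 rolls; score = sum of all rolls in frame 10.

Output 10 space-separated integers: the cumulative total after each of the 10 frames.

Answer: 1 7 15 20 37 48 49 69 96 113

Derivation:
Frame 1: OPEN (1+0=1). Cumulative: 1
Frame 2: OPEN (2+4=6). Cumulative: 7
Frame 3: OPEN (8+0=8). Cumulative: 15
Frame 4: OPEN (5+0=5). Cumulative: 20
Frame 5: SPARE (4+6=10). 10 + next roll (7) = 17. Cumulative: 37
Frame 6: SPARE (7+3=10). 10 + next roll (1) = 11. Cumulative: 48
Frame 7: OPEN (1+0=1). Cumulative: 49
Frame 8: SPARE (6+4=10). 10 + next roll (10) = 20. Cumulative: 69
Frame 9: STRIKE. 10 + next two rolls (10+7) = 27. Cumulative: 96
Frame 10: STRIKE. Sum of all frame-10 rolls (10+7+0) = 17. Cumulative: 113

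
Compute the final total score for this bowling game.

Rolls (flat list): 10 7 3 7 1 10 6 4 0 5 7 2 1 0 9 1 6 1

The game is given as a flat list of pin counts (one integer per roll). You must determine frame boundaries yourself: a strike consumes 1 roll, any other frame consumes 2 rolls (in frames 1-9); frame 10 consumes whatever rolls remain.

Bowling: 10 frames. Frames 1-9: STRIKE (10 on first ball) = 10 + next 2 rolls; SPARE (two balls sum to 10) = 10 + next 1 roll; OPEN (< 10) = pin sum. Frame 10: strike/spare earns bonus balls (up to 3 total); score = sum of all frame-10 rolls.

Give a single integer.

Answer: 113

Derivation:
Frame 1: STRIKE. 10 + next two rolls (7+3) = 20. Cumulative: 20
Frame 2: SPARE (7+3=10). 10 + next roll (7) = 17. Cumulative: 37
Frame 3: OPEN (7+1=8). Cumulative: 45
Frame 4: STRIKE. 10 + next two rolls (6+4) = 20. Cumulative: 65
Frame 5: SPARE (6+4=10). 10 + next roll (0) = 10. Cumulative: 75
Frame 6: OPEN (0+5=5). Cumulative: 80
Frame 7: OPEN (7+2=9). Cumulative: 89
Frame 8: OPEN (1+0=1). Cumulative: 90
Frame 9: SPARE (9+1=10). 10 + next roll (6) = 16. Cumulative: 106
Frame 10: OPEN. Sum of all frame-10 rolls (6+1) = 7. Cumulative: 113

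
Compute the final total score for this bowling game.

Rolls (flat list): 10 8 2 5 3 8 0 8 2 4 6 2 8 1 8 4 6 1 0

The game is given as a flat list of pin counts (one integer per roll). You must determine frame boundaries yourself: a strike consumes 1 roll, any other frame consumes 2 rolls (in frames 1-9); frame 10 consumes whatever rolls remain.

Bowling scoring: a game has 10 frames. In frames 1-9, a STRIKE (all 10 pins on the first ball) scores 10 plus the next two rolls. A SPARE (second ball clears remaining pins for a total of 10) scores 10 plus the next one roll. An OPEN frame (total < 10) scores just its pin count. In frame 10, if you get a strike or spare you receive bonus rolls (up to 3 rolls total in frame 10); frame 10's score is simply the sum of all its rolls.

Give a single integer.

Answer: 109

Derivation:
Frame 1: STRIKE. 10 + next two rolls (8+2) = 20. Cumulative: 20
Frame 2: SPARE (8+2=10). 10 + next roll (5) = 15. Cumulative: 35
Frame 3: OPEN (5+3=8). Cumulative: 43
Frame 4: OPEN (8+0=8). Cumulative: 51
Frame 5: SPARE (8+2=10). 10 + next roll (4) = 14. Cumulative: 65
Frame 6: SPARE (4+6=10). 10 + next roll (2) = 12. Cumulative: 77
Frame 7: SPARE (2+8=10). 10 + next roll (1) = 11. Cumulative: 88
Frame 8: OPEN (1+8=9). Cumulative: 97
Frame 9: SPARE (4+6=10). 10 + next roll (1) = 11. Cumulative: 108
Frame 10: OPEN. Sum of all frame-10 rolls (1+0) = 1. Cumulative: 109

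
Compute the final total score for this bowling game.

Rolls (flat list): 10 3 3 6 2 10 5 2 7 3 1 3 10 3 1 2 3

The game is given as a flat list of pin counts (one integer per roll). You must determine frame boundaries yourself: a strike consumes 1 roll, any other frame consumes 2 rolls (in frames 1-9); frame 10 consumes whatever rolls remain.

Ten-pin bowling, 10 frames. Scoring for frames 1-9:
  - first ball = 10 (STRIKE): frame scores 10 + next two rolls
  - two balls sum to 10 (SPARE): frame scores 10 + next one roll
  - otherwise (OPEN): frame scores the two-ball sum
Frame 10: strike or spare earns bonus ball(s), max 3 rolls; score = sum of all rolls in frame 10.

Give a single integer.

Answer: 92

Derivation:
Frame 1: STRIKE. 10 + next two rolls (3+3) = 16. Cumulative: 16
Frame 2: OPEN (3+3=6). Cumulative: 22
Frame 3: OPEN (6+2=8). Cumulative: 30
Frame 4: STRIKE. 10 + next two rolls (5+2) = 17. Cumulative: 47
Frame 5: OPEN (5+2=7). Cumulative: 54
Frame 6: SPARE (7+3=10). 10 + next roll (1) = 11. Cumulative: 65
Frame 7: OPEN (1+3=4). Cumulative: 69
Frame 8: STRIKE. 10 + next two rolls (3+1) = 14. Cumulative: 83
Frame 9: OPEN (3+1=4). Cumulative: 87
Frame 10: OPEN. Sum of all frame-10 rolls (2+3) = 5. Cumulative: 92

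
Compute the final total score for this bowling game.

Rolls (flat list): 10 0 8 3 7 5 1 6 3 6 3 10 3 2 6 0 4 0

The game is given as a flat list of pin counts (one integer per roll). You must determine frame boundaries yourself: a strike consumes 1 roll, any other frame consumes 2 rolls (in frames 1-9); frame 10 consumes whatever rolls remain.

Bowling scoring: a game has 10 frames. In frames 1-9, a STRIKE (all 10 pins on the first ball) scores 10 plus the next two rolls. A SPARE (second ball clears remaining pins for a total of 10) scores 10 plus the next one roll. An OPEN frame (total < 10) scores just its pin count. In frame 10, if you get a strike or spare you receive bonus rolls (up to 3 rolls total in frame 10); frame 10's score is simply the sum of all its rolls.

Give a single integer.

Answer: 95

Derivation:
Frame 1: STRIKE. 10 + next two rolls (0+8) = 18. Cumulative: 18
Frame 2: OPEN (0+8=8). Cumulative: 26
Frame 3: SPARE (3+7=10). 10 + next roll (5) = 15. Cumulative: 41
Frame 4: OPEN (5+1=6). Cumulative: 47
Frame 5: OPEN (6+3=9). Cumulative: 56
Frame 6: OPEN (6+3=9). Cumulative: 65
Frame 7: STRIKE. 10 + next two rolls (3+2) = 15. Cumulative: 80
Frame 8: OPEN (3+2=5). Cumulative: 85
Frame 9: OPEN (6+0=6). Cumulative: 91
Frame 10: OPEN. Sum of all frame-10 rolls (4+0) = 4. Cumulative: 95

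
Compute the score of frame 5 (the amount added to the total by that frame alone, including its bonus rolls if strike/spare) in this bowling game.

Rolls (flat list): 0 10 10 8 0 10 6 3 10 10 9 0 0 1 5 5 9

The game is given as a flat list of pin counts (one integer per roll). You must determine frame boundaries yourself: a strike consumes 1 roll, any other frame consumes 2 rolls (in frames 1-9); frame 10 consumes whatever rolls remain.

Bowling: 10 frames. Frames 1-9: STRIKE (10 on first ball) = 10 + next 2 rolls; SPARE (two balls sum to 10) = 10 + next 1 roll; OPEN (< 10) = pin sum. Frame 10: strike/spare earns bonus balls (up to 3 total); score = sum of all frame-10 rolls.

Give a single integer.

Answer: 9

Derivation:
Frame 1: SPARE (0+10=10). 10 + next roll (10) = 20. Cumulative: 20
Frame 2: STRIKE. 10 + next two rolls (8+0) = 18. Cumulative: 38
Frame 3: OPEN (8+0=8). Cumulative: 46
Frame 4: STRIKE. 10 + next two rolls (6+3) = 19. Cumulative: 65
Frame 5: OPEN (6+3=9). Cumulative: 74
Frame 6: STRIKE. 10 + next two rolls (10+9) = 29. Cumulative: 103
Frame 7: STRIKE. 10 + next two rolls (9+0) = 19. Cumulative: 122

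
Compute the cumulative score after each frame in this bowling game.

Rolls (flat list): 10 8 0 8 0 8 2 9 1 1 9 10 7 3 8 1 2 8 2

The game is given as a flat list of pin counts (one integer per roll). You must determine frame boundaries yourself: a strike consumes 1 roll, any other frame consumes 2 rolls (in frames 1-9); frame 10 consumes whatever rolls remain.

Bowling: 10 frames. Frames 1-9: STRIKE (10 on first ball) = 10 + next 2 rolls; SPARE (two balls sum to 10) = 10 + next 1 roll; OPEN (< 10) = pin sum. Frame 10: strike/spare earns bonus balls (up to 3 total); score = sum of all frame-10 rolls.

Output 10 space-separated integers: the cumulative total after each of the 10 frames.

Frame 1: STRIKE. 10 + next two rolls (8+0) = 18. Cumulative: 18
Frame 2: OPEN (8+0=8). Cumulative: 26
Frame 3: OPEN (8+0=8). Cumulative: 34
Frame 4: SPARE (8+2=10). 10 + next roll (9) = 19. Cumulative: 53
Frame 5: SPARE (9+1=10). 10 + next roll (1) = 11. Cumulative: 64
Frame 6: SPARE (1+9=10). 10 + next roll (10) = 20. Cumulative: 84
Frame 7: STRIKE. 10 + next two rolls (7+3) = 20. Cumulative: 104
Frame 8: SPARE (7+3=10). 10 + next roll (8) = 18. Cumulative: 122
Frame 9: OPEN (8+1=9). Cumulative: 131
Frame 10: SPARE. Sum of all frame-10 rolls (2+8+2) = 12. Cumulative: 143

Answer: 18 26 34 53 64 84 104 122 131 143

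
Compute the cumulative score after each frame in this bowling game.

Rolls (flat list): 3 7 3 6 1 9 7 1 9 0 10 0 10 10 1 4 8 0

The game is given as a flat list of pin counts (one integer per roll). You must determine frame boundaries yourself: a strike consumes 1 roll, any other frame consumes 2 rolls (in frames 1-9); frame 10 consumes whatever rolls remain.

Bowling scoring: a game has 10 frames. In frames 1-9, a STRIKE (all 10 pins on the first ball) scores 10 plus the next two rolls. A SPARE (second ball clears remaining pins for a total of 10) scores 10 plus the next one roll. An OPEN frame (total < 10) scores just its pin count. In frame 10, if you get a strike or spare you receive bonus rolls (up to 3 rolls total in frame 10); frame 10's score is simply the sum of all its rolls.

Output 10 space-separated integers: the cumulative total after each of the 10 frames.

Answer: 13 22 39 47 56 76 96 111 116 124

Derivation:
Frame 1: SPARE (3+7=10). 10 + next roll (3) = 13. Cumulative: 13
Frame 2: OPEN (3+6=9). Cumulative: 22
Frame 3: SPARE (1+9=10). 10 + next roll (7) = 17. Cumulative: 39
Frame 4: OPEN (7+1=8). Cumulative: 47
Frame 5: OPEN (9+0=9). Cumulative: 56
Frame 6: STRIKE. 10 + next two rolls (0+10) = 20. Cumulative: 76
Frame 7: SPARE (0+10=10). 10 + next roll (10) = 20. Cumulative: 96
Frame 8: STRIKE. 10 + next two rolls (1+4) = 15. Cumulative: 111
Frame 9: OPEN (1+4=5). Cumulative: 116
Frame 10: OPEN. Sum of all frame-10 rolls (8+0) = 8. Cumulative: 124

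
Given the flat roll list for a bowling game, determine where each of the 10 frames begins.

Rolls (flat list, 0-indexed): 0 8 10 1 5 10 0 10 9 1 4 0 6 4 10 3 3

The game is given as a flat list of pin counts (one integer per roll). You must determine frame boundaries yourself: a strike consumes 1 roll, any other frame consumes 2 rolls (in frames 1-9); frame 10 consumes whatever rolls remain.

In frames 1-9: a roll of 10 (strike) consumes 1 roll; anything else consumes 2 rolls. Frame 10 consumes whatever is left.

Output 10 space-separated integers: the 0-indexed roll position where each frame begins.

Frame 1 starts at roll index 0: rolls=0,8 (sum=8), consumes 2 rolls
Frame 2 starts at roll index 2: roll=10 (strike), consumes 1 roll
Frame 3 starts at roll index 3: rolls=1,5 (sum=6), consumes 2 rolls
Frame 4 starts at roll index 5: roll=10 (strike), consumes 1 roll
Frame 5 starts at roll index 6: rolls=0,10 (sum=10), consumes 2 rolls
Frame 6 starts at roll index 8: rolls=9,1 (sum=10), consumes 2 rolls
Frame 7 starts at roll index 10: rolls=4,0 (sum=4), consumes 2 rolls
Frame 8 starts at roll index 12: rolls=6,4 (sum=10), consumes 2 rolls
Frame 9 starts at roll index 14: roll=10 (strike), consumes 1 roll
Frame 10 starts at roll index 15: 2 remaining rolls

Answer: 0 2 3 5 6 8 10 12 14 15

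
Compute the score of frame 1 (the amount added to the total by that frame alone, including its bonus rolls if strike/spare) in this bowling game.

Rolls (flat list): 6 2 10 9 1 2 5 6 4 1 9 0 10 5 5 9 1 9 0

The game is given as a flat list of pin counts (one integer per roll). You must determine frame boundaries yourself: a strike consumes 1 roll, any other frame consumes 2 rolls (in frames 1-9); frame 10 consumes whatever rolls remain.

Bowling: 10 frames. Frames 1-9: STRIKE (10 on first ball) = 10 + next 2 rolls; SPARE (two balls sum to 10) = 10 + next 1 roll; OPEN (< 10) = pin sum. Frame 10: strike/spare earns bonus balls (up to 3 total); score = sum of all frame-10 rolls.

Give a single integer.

Frame 1: OPEN (6+2=8). Cumulative: 8
Frame 2: STRIKE. 10 + next two rolls (9+1) = 20. Cumulative: 28
Frame 3: SPARE (9+1=10). 10 + next roll (2) = 12. Cumulative: 40

Answer: 8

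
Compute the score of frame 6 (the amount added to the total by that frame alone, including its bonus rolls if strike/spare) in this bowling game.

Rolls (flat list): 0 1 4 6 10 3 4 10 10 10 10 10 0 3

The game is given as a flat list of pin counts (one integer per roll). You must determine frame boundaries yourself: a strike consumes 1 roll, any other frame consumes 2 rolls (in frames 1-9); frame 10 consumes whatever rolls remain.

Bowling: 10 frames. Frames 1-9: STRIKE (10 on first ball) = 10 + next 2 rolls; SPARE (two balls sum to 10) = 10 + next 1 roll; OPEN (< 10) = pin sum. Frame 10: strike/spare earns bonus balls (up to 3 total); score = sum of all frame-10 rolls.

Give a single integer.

Frame 1: OPEN (0+1=1). Cumulative: 1
Frame 2: SPARE (4+6=10). 10 + next roll (10) = 20. Cumulative: 21
Frame 3: STRIKE. 10 + next two rolls (3+4) = 17. Cumulative: 38
Frame 4: OPEN (3+4=7). Cumulative: 45
Frame 5: STRIKE. 10 + next two rolls (10+10) = 30. Cumulative: 75
Frame 6: STRIKE. 10 + next two rolls (10+10) = 30. Cumulative: 105
Frame 7: STRIKE. 10 + next two rolls (10+10) = 30. Cumulative: 135
Frame 8: STRIKE. 10 + next two rolls (10+0) = 20. Cumulative: 155

Answer: 30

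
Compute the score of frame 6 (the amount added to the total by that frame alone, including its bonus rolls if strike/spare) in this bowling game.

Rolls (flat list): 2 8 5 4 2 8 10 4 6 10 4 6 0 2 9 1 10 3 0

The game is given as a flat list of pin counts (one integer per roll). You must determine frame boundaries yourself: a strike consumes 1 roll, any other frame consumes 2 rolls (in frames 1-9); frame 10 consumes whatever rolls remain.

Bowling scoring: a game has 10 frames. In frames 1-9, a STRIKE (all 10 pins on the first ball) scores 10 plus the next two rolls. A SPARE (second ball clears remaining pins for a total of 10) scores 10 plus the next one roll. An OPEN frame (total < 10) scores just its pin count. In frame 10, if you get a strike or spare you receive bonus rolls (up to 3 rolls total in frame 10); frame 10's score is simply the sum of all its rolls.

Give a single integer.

Frame 1: SPARE (2+8=10). 10 + next roll (5) = 15. Cumulative: 15
Frame 2: OPEN (5+4=9). Cumulative: 24
Frame 3: SPARE (2+8=10). 10 + next roll (10) = 20. Cumulative: 44
Frame 4: STRIKE. 10 + next two rolls (4+6) = 20. Cumulative: 64
Frame 5: SPARE (4+6=10). 10 + next roll (10) = 20. Cumulative: 84
Frame 6: STRIKE. 10 + next two rolls (4+6) = 20. Cumulative: 104
Frame 7: SPARE (4+6=10). 10 + next roll (0) = 10. Cumulative: 114
Frame 8: OPEN (0+2=2). Cumulative: 116

Answer: 20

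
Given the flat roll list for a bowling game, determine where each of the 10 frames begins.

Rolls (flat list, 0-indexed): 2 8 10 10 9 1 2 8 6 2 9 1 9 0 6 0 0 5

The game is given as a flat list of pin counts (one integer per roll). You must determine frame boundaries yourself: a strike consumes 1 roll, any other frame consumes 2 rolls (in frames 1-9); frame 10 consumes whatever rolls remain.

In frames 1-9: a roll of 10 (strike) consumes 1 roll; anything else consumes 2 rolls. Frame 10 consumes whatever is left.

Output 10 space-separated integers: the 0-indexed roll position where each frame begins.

Answer: 0 2 3 4 6 8 10 12 14 16

Derivation:
Frame 1 starts at roll index 0: rolls=2,8 (sum=10), consumes 2 rolls
Frame 2 starts at roll index 2: roll=10 (strike), consumes 1 roll
Frame 3 starts at roll index 3: roll=10 (strike), consumes 1 roll
Frame 4 starts at roll index 4: rolls=9,1 (sum=10), consumes 2 rolls
Frame 5 starts at roll index 6: rolls=2,8 (sum=10), consumes 2 rolls
Frame 6 starts at roll index 8: rolls=6,2 (sum=8), consumes 2 rolls
Frame 7 starts at roll index 10: rolls=9,1 (sum=10), consumes 2 rolls
Frame 8 starts at roll index 12: rolls=9,0 (sum=9), consumes 2 rolls
Frame 9 starts at roll index 14: rolls=6,0 (sum=6), consumes 2 rolls
Frame 10 starts at roll index 16: 2 remaining rolls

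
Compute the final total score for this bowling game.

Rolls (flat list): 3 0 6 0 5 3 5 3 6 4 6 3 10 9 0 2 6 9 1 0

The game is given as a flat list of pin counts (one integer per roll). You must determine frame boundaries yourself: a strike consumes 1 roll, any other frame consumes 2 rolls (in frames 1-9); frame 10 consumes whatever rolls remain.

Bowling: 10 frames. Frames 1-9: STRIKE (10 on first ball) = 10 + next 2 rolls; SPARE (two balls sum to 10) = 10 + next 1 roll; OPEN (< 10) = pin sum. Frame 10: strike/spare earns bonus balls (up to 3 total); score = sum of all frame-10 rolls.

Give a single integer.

Answer: 96

Derivation:
Frame 1: OPEN (3+0=3). Cumulative: 3
Frame 2: OPEN (6+0=6). Cumulative: 9
Frame 3: OPEN (5+3=8). Cumulative: 17
Frame 4: OPEN (5+3=8). Cumulative: 25
Frame 5: SPARE (6+4=10). 10 + next roll (6) = 16. Cumulative: 41
Frame 6: OPEN (6+3=9). Cumulative: 50
Frame 7: STRIKE. 10 + next two rolls (9+0) = 19. Cumulative: 69
Frame 8: OPEN (9+0=9). Cumulative: 78
Frame 9: OPEN (2+6=8). Cumulative: 86
Frame 10: SPARE. Sum of all frame-10 rolls (9+1+0) = 10. Cumulative: 96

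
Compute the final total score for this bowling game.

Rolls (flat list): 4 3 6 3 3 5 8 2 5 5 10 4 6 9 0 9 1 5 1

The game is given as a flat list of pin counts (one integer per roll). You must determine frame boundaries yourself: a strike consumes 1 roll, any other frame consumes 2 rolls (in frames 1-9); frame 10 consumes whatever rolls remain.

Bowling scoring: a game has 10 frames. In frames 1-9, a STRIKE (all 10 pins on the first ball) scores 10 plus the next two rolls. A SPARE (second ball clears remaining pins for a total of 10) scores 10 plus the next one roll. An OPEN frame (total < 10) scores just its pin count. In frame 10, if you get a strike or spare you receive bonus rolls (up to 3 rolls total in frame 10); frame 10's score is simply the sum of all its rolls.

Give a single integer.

Answer: 128

Derivation:
Frame 1: OPEN (4+3=7). Cumulative: 7
Frame 2: OPEN (6+3=9). Cumulative: 16
Frame 3: OPEN (3+5=8). Cumulative: 24
Frame 4: SPARE (8+2=10). 10 + next roll (5) = 15. Cumulative: 39
Frame 5: SPARE (5+5=10). 10 + next roll (10) = 20. Cumulative: 59
Frame 6: STRIKE. 10 + next two rolls (4+6) = 20. Cumulative: 79
Frame 7: SPARE (4+6=10). 10 + next roll (9) = 19. Cumulative: 98
Frame 8: OPEN (9+0=9). Cumulative: 107
Frame 9: SPARE (9+1=10). 10 + next roll (5) = 15. Cumulative: 122
Frame 10: OPEN. Sum of all frame-10 rolls (5+1) = 6. Cumulative: 128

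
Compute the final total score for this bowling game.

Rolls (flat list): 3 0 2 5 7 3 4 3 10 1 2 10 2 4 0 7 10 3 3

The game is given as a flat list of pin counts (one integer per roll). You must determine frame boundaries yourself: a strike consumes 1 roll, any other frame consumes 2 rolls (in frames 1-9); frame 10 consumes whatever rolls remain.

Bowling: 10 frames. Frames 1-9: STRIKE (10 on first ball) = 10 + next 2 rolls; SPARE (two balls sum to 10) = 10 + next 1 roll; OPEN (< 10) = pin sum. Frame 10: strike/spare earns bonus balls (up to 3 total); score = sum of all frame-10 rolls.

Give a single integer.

Answer: 92

Derivation:
Frame 1: OPEN (3+0=3). Cumulative: 3
Frame 2: OPEN (2+5=7). Cumulative: 10
Frame 3: SPARE (7+3=10). 10 + next roll (4) = 14. Cumulative: 24
Frame 4: OPEN (4+3=7). Cumulative: 31
Frame 5: STRIKE. 10 + next two rolls (1+2) = 13. Cumulative: 44
Frame 6: OPEN (1+2=3). Cumulative: 47
Frame 7: STRIKE. 10 + next two rolls (2+4) = 16. Cumulative: 63
Frame 8: OPEN (2+4=6). Cumulative: 69
Frame 9: OPEN (0+7=7). Cumulative: 76
Frame 10: STRIKE. Sum of all frame-10 rolls (10+3+3) = 16. Cumulative: 92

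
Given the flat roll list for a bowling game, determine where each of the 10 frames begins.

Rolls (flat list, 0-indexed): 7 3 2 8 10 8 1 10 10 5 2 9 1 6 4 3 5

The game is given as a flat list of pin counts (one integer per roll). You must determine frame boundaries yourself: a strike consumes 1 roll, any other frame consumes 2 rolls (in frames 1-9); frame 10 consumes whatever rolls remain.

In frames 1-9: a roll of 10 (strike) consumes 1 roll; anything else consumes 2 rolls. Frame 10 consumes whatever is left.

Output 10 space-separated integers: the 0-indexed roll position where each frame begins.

Frame 1 starts at roll index 0: rolls=7,3 (sum=10), consumes 2 rolls
Frame 2 starts at roll index 2: rolls=2,8 (sum=10), consumes 2 rolls
Frame 3 starts at roll index 4: roll=10 (strike), consumes 1 roll
Frame 4 starts at roll index 5: rolls=8,1 (sum=9), consumes 2 rolls
Frame 5 starts at roll index 7: roll=10 (strike), consumes 1 roll
Frame 6 starts at roll index 8: roll=10 (strike), consumes 1 roll
Frame 7 starts at roll index 9: rolls=5,2 (sum=7), consumes 2 rolls
Frame 8 starts at roll index 11: rolls=9,1 (sum=10), consumes 2 rolls
Frame 9 starts at roll index 13: rolls=6,4 (sum=10), consumes 2 rolls
Frame 10 starts at roll index 15: 2 remaining rolls

Answer: 0 2 4 5 7 8 9 11 13 15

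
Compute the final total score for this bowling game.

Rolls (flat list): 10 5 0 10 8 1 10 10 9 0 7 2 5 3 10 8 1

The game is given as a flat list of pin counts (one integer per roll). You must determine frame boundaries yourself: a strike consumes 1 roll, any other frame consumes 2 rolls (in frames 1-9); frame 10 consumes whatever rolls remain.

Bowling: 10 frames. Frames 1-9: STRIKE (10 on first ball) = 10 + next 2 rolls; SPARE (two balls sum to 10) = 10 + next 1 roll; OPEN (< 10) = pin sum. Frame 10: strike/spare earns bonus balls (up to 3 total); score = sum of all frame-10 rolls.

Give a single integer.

Frame 1: STRIKE. 10 + next two rolls (5+0) = 15. Cumulative: 15
Frame 2: OPEN (5+0=5). Cumulative: 20
Frame 3: STRIKE. 10 + next two rolls (8+1) = 19. Cumulative: 39
Frame 4: OPEN (8+1=9). Cumulative: 48
Frame 5: STRIKE. 10 + next two rolls (10+9) = 29. Cumulative: 77
Frame 6: STRIKE. 10 + next two rolls (9+0) = 19. Cumulative: 96
Frame 7: OPEN (9+0=9). Cumulative: 105
Frame 8: OPEN (7+2=9). Cumulative: 114
Frame 9: OPEN (5+3=8). Cumulative: 122
Frame 10: STRIKE. Sum of all frame-10 rolls (10+8+1) = 19. Cumulative: 141

Answer: 141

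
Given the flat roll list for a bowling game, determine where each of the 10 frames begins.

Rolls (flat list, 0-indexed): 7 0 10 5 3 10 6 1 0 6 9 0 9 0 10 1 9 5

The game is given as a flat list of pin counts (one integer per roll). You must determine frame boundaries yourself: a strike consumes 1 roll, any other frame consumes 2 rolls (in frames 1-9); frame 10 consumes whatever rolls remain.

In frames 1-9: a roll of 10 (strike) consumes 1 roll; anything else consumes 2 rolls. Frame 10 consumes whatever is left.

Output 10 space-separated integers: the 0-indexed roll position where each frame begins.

Frame 1 starts at roll index 0: rolls=7,0 (sum=7), consumes 2 rolls
Frame 2 starts at roll index 2: roll=10 (strike), consumes 1 roll
Frame 3 starts at roll index 3: rolls=5,3 (sum=8), consumes 2 rolls
Frame 4 starts at roll index 5: roll=10 (strike), consumes 1 roll
Frame 5 starts at roll index 6: rolls=6,1 (sum=7), consumes 2 rolls
Frame 6 starts at roll index 8: rolls=0,6 (sum=6), consumes 2 rolls
Frame 7 starts at roll index 10: rolls=9,0 (sum=9), consumes 2 rolls
Frame 8 starts at roll index 12: rolls=9,0 (sum=9), consumes 2 rolls
Frame 9 starts at roll index 14: roll=10 (strike), consumes 1 roll
Frame 10 starts at roll index 15: 3 remaining rolls

Answer: 0 2 3 5 6 8 10 12 14 15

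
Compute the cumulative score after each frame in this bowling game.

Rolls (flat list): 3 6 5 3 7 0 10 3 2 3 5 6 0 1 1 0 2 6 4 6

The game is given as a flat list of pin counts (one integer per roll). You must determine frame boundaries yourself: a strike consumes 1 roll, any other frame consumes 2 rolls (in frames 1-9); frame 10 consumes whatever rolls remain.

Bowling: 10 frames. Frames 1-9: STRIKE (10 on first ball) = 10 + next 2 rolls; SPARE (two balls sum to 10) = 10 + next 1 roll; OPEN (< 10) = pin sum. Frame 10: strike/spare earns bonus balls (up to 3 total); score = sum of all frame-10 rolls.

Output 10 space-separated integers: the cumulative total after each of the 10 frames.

Answer: 9 17 24 39 44 52 58 60 62 78

Derivation:
Frame 1: OPEN (3+6=9). Cumulative: 9
Frame 2: OPEN (5+3=8). Cumulative: 17
Frame 3: OPEN (7+0=7). Cumulative: 24
Frame 4: STRIKE. 10 + next two rolls (3+2) = 15. Cumulative: 39
Frame 5: OPEN (3+2=5). Cumulative: 44
Frame 6: OPEN (3+5=8). Cumulative: 52
Frame 7: OPEN (6+0=6). Cumulative: 58
Frame 8: OPEN (1+1=2). Cumulative: 60
Frame 9: OPEN (0+2=2). Cumulative: 62
Frame 10: SPARE. Sum of all frame-10 rolls (6+4+6) = 16. Cumulative: 78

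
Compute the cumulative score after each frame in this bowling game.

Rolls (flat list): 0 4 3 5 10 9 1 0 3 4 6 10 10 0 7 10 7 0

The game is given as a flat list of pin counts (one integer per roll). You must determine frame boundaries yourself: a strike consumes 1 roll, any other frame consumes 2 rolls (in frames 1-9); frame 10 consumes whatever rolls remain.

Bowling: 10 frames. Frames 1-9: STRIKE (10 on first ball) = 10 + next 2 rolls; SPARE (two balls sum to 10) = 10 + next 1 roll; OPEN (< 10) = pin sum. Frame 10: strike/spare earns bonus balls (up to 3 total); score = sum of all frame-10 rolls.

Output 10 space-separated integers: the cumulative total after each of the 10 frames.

Frame 1: OPEN (0+4=4). Cumulative: 4
Frame 2: OPEN (3+5=8). Cumulative: 12
Frame 3: STRIKE. 10 + next two rolls (9+1) = 20. Cumulative: 32
Frame 4: SPARE (9+1=10). 10 + next roll (0) = 10. Cumulative: 42
Frame 5: OPEN (0+3=3). Cumulative: 45
Frame 6: SPARE (4+6=10). 10 + next roll (10) = 20. Cumulative: 65
Frame 7: STRIKE. 10 + next two rolls (10+0) = 20. Cumulative: 85
Frame 8: STRIKE. 10 + next two rolls (0+7) = 17. Cumulative: 102
Frame 9: OPEN (0+7=7). Cumulative: 109
Frame 10: STRIKE. Sum of all frame-10 rolls (10+7+0) = 17. Cumulative: 126

Answer: 4 12 32 42 45 65 85 102 109 126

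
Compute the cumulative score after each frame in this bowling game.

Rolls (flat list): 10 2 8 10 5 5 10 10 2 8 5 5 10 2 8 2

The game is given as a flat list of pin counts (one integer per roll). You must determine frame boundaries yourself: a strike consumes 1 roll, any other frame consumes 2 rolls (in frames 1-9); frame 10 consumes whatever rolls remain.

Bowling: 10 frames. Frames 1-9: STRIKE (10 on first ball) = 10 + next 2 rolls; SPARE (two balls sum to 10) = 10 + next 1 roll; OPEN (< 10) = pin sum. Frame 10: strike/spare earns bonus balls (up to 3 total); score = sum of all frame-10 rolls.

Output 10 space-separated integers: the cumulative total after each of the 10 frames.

Frame 1: STRIKE. 10 + next two rolls (2+8) = 20. Cumulative: 20
Frame 2: SPARE (2+8=10). 10 + next roll (10) = 20. Cumulative: 40
Frame 3: STRIKE. 10 + next two rolls (5+5) = 20. Cumulative: 60
Frame 4: SPARE (5+5=10). 10 + next roll (10) = 20. Cumulative: 80
Frame 5: STRIKE. 10 + next two rolls (10+2) = 22. Cumulative: 102
Frame 6: STRIKE. 10 + next two rolls (2+8) = 20. Cumulative: 122
Frame 7: SPARE (2+8=10). 10 + next roll (5) = 15. Cumulative: 137
Frame 8: SPARE (5+5=10). 10 + next roll (10) = 20. Cumulative: 157
Frame 9: STRIKE. 10 + next two rolls (2+8) = 20. Cumulative: 177
Frame 10: SPARE. Sum of all frame-10 rolls (2+8+2) = 12. Cumulative: 189

Answer: 20 40 60 80 102 122 137 157 177 189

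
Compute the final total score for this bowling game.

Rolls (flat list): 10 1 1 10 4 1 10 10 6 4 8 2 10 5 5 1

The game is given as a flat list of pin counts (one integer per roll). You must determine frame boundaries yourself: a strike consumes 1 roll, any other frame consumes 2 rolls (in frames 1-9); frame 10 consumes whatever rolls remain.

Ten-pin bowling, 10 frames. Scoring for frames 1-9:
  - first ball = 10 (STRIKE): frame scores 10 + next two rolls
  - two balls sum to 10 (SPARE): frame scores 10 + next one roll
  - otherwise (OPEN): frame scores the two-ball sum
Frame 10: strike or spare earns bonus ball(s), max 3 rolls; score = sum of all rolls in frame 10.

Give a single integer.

Answer: 149

Derivation:
Frame 1: STRIKE. 10 + next two rolls (1+1) = 12. Cumulative: 12
Frame 2: OPEN (1+1=2). Cumulative: 14
Frame 3: STRIKE. 10 + next two rolls (4+1) = 15. Cumulative: 29
Frame 4: OPEN (4+1=5). Cumulative: 34
Frame 5: STRIKE. 10 + next two rolls (10+6) = 26. Cumulative: 60
Frame 6: STRIKE. 10 + next two rolls (6+4) = 20. Cumulative: 80
Frame 7: SPARE (6+4=10). 10 + next roll (8) = 18. Cumulative: 98
Frame 8: SPARE (8+2=10). 10 + next roll (10) = 20. Cumulative: 118
Frame 9: STRIKE. 10 + next two rolls (5+5) = 20. Cumulative: 138
Frame 10: SPARE. Sum of all frame-10 rolls (5+5+1) = 11. Cumulative: 149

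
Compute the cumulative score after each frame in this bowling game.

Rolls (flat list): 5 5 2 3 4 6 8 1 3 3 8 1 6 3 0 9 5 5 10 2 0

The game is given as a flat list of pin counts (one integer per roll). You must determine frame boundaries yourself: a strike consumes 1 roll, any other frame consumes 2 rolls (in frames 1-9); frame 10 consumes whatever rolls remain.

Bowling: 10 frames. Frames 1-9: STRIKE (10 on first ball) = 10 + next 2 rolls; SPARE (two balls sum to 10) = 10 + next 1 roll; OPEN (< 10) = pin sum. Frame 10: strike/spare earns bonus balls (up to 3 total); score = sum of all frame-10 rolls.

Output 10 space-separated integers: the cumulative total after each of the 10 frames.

Frame 1: SPARE (5+5=10). 10 + next roll (2) = 12. Cumulative: 12
Frame 2: OPEN (2+3=5). Cumulative: 17
Frame 3: SPARE (4+6=10). 10 + next roll (8) = 18. Cumulative: 35
Frame 4: OPEN (8+1=9). Cumulative: 44
Frame 5: OPEN (3+3=6). Cumulative: 50
Frame 6: OPEN (8+1=9). Cumulative: 59
Frame 7: OPEN (6+3=9). Cumulative: 68
Frame 8: OPEN (0+9=9). Cumulative: 77
Frame 9: SPARE (5+5=10). 10 + next roll (10) = 20. Cumulative: 97
Frame 10: STRIKE. Sum of all frame-10 rolls (10+2+0) = 12. Cumulative: 109

Answer: 12 17 35 44 50 59 68 77 97 109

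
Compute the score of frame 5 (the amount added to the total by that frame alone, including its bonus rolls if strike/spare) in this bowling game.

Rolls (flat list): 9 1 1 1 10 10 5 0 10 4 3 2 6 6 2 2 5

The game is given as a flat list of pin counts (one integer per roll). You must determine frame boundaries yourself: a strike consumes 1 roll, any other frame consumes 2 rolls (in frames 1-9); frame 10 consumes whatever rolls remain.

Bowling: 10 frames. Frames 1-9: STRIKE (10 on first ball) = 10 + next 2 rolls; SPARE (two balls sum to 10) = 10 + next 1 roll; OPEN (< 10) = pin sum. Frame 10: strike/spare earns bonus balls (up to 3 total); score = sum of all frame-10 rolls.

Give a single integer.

Frame 1: SPARE (9+1=10). 10 + next roll (1) = 11. Cumulative: 11
Frame 2: OPEN (1+1=2). Cumulative: 13
Frame 3: STRIKE. 10 + next two rolls (10+5) = 25. Cumulative: 38
Frame 4: STRIKE. 10 + next two rolls (5+0) = 15. Cumulative: 53
Frame 5: OPEN (5+0=5). Cumulative: 58
Frame 6: STRIKE. 10 + next two rolls (4+3) = 17. Cumulative: 75
Frame 7: OPEN (4+3=7). Cumulative: 82

Answer: 5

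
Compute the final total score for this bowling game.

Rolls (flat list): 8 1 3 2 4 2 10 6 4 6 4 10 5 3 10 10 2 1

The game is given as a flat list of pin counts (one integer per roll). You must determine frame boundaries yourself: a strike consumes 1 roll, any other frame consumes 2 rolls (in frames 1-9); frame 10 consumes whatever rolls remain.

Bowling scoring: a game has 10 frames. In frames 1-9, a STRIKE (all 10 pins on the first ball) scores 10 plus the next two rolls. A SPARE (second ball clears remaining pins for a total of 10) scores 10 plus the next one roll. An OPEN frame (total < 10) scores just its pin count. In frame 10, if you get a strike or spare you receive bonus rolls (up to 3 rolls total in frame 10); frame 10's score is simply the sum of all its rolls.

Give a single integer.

Frame 1: OPEN (8+1=9). Cumulative: 9
Frame 2: OPEN (3+2=5). Cumulative: 14
Frame 3: OPEN (4+2=6). Cumulative: 20
Frame 4: STRIKE. 10 + next two rolls (6+4) = 20. Cumulative: 40
Frame 5: SPARE (6+4=10). 10 + next roll (6) = 16. Cumulative: 56
Frame 6: SPARE (6+4=10). 10 + next roll (10) = 20. Cumulative: 76
Frame 7: STRIKE. 10 + next two rolls (5+3) = 18. Cumulative: 94
Frame 8: OPEN (5+3=8). Cumulative: 102
Frame 9: STRIKE. 10 + next two rolls (10+2) = 22. Cumulative: 124
Frame 10: STRIKE. Sum of all frame-10 rolls (10+2+1) = 13. Cumulative: 137

Answer: 137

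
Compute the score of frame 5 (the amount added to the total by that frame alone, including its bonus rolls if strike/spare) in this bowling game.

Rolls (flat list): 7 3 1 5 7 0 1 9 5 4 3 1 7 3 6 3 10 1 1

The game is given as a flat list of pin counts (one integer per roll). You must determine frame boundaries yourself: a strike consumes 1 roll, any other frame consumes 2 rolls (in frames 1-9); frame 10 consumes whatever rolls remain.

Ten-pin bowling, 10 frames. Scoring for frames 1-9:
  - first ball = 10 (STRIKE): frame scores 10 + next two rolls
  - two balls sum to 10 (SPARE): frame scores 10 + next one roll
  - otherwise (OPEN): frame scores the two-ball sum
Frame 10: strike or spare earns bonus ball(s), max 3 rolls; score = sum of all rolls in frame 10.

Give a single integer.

Frame 1: SPARE (7+3=10). 10 + next roll (1) = 11. Cumulative: 11
Frame 2: OPEN (1+5=6). Cumulative: 17
Frame 3: OPEN (7+0=7). Cumulative: 24
Frame 4: SPARE (1+9=10). 10 + next roll (5) = 15. Cumulative: 39
Frame 5: OPEN (5+4=9). Cumulative: 48
Frame 6: OPEN (3+1=4). Cumulative: 52
Frame 7: SPARE (7+3=10). 10 + next roll (6) = 16. Cumulative: 68

Answer: 9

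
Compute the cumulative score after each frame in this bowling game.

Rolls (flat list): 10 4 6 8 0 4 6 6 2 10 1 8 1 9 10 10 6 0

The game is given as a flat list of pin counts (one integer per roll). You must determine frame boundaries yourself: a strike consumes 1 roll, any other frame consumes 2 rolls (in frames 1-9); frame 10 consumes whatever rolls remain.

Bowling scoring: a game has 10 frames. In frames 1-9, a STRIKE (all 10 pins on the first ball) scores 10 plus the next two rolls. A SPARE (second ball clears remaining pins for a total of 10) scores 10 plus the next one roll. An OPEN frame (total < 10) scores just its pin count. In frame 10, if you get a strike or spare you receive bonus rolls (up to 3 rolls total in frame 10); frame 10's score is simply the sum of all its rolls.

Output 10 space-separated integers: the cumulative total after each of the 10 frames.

Answer: 20 38 46 62 70 89 98 118 144 160

Derivation:
Frame 1: STRIKE. 10 + next two rolls (4+6) = 20. Cumulative: 20
Frame 2: SPARE (4+6=10). 10 + next roll (8) = 18. Cumulative: 38
Frame 3: OPEN (8+0=8). Cumulative: 46
Frame 4: SPARE (4+6=10). 10 + next roll (6) = 16. Cumulative: 62
Frame 5: OPEN (6+2=8). Cumulative: 70
Frame 6: STRIKE. 10 + next two rolls (1+8) = 19. Cumulative: 89
Frame 7: OPEN (1+8=9). Cumulative: 98
Frame 8: SPARE (1+9=10). 10 + next roll (10) = 20. Cumulative: 118
Frame 9: STRIKE. 10 + next two rolls (10+6) = 26. Cumulative: 144
Frame 10: STRIKE. Sum of all frame-10 rolls (10+6+0) = 16. Cumulative: 160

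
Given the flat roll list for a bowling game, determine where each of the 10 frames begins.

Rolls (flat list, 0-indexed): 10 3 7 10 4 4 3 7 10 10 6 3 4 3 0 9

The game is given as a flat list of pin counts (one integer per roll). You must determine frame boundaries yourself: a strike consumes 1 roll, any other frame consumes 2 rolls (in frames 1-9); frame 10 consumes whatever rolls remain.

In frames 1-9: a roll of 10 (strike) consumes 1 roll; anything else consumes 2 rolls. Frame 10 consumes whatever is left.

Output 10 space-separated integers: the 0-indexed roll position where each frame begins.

Frame 1 starts at roll index 0: roll=10 (strike), consumes 1 roll
Frame 2 starts at roll index 1: rolls=3,7 (sum=10), consumes 2 rolls
Frame 3 starts at roll index 3: roll=10 (strike), consumes 1 roll
Frame 4 starts at roll index 4: rolls=4,4 (sum=8), consumes 2 rolls
Frame 5 starts at roll index 6: rolls=3,7 (sum=10), consumes 2 rolls
Frame 6 starts at roll index 8: roll=10 (strike), consumes 1 roll
Frame 7 starts at roll index 9: roll=10 (strike), consumes 1 roll
Frame 8 starts at roll index 10: rolls=6,3 (sum=9), consumes 2 rolls
Frame 9 starts at roll index 12: rolls=4,3 (sum=7), consumes 2 rolls
Frame 10 starts at roll index 14: 2 remaining rolls

Answer: 0 1 3 4 6 8 9 10 12 14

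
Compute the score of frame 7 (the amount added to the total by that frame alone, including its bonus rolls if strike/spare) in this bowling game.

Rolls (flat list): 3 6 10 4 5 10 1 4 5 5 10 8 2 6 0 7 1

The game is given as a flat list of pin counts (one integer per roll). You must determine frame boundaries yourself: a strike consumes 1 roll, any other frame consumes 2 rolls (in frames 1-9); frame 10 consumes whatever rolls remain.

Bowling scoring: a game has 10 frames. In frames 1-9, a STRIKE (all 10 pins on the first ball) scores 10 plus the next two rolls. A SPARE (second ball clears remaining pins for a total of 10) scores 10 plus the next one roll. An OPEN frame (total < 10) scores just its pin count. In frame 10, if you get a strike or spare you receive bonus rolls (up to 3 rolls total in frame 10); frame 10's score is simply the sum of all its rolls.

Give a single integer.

Frame 1: OPEN (3+6=9). Cumulative: 9
Frame 2: STRIKE. 10 + next two rolls (4+5) = 19. Cumulative: 28
Frame 3: OPEN (4+5=9). Cumulative: 37
Frame 4: STRIKE. 10 + next two rolls (1+4) = 15. Cumulative: 52
Frame 5: OPEN (1+4=5). Cumulative: 57
Frame 6: SPARE (5+5=10). 10 + next roll (10) = 20. Cumulative: 77
Frame 7: STRIKE. 10 + next two rolls (8+2) = 20. Cumulative: 97
Frame 8: SPARE (8+2=10). 10 + next roll (6) = 16. Cumulative: 113
Frame 9: OPEN (6+0=6). Cumulative: 119

Answer: 20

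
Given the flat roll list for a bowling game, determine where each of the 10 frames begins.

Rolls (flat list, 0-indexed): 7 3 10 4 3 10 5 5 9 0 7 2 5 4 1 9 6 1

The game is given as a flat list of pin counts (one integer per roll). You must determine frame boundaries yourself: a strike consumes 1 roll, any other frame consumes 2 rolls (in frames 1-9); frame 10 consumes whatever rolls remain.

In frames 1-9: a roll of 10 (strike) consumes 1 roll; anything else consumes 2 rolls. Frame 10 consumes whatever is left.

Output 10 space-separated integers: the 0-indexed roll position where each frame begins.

Answer: 0 2 3 5 6 8 10 12 14 16

Derivation:
Frame 1 starts at roll index 0: rolls=7,3 (sum=10), consumes 2 rolls
Frame 2 starts at roll index 2: roll=10 (strike), consumes 1 roll
Frame 3 starts at roll index 3: rolls=4,3 (sum=7), consumes 2 rolls
Frame 4 starts at roll index 5: roll=10 (strike), consumes 1 roll
Frame 5 starts at roll index 6: rolls=5,5 (sum=10), consumes 2 rolls
Frame 6 starts at roll index 8: rolls=9,0 (sum=9), consumes 2 rolls
Frame 7 starts at roll index 10: rolls=7,2 (sum=9), consumes 2 rolls
Frame 8 starts at roll index 12: rolls=5,4 (sum=9), consumes 2 rolls
Frame 9 starts at roll index 14: rolls=1,9 (sum=10), consumes 2 rolls
Frame 10 starts at roll index 16: 2 remaining rolls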